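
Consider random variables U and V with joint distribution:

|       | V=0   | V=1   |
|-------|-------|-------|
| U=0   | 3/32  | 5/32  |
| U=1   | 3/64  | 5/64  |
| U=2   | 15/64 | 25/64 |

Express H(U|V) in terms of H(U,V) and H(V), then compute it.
H(U|V) = H(U,V) - H(V)

Marginal P(V) (column sums):
  P(V=0) = 3/32 + 3/64 + 15/64 = 3/8
  P(V=1) = 5/32 + 5/64 + 25/64 = 5/8

H(U,V) = -[(3/32)·log₂(3/32) + (5/32)·log₂(5/32) + (3/64)·log₂(3/64) + (5/64)·log₂(5/64) + (15/64)·log₂(15/64) + (25/64)·log₂(25/64)]
  = 0.3202 + 0.4184 + 0.2070 + 0.2873 + 0.4906 + 0.5297
  = 2.2532 bits
H(V) = -[(3/8)·log₂(3/8) + (5/8)·log₂(5/8)]
  = 0.5306 + 0.4238
  = 0.9544 bits

H(U|V) = 2.2532 - 0.9544 = 1.2988 bits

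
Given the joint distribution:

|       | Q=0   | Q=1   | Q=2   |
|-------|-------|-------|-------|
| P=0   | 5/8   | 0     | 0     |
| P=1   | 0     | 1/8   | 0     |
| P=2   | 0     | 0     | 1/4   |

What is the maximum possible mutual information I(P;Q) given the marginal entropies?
The upper bound on mutual information is I(P;Q) ≤ min(H(P), H(Q)).

Marginal P(P) (row sums):
  P(P=0) = 5/8 + 0 + 0 = 5/8
  P(P=1) = 0 + 1/8 + 0 = 1/8
  P(P=2) = 0 + 0 + 1/4 = 1/4
Marginal P(Q) (column sums):
  P(Q=0) = 5/8 + 0 + 0 = 5/8
  P(Q=1) = 0 + 1/8 + 0 = 1/8
  P(Q=2) = 0 + 0 + 1/4 = 1/4

H(P) = -[(5/8)·log₂(5/8) + (1/8)·log₂(1/8) + (1/4)·log₂(1/4)]
  = 0.4238 + 0.3750 + 0.5000
  = 1.2988 bits
H(Q) = -[(5/8)·log₂(5/8) + (1/8)·log₂(1/8) + (1/4)·log₂(1/4)]
  = 0.4238 + 0.3750 + 0.5000
  = 1.2988 bits

Maximum possible I(P;Q) = min(1.2988, 1.2988) = 1.2988 bits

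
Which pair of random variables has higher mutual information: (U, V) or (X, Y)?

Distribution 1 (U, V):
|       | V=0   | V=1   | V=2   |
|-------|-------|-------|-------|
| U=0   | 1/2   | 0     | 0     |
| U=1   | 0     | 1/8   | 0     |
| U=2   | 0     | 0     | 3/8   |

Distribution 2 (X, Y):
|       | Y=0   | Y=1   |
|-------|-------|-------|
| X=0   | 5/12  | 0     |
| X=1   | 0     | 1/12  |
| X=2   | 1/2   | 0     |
Distribution 1 (U, V):
Marginal P(U) (row sums):
  P(U=0) = 1/2 + 0 + 0 = 1/2
  P(U=1) = 0 + 1/8 + 0 = 1/8
  P(U=2) = 0 + 0 + 3/8 = 3/8
Marginal P(V) (column sums):
  P(V=0) = 1/2 + 0 + 0 = 1/2
  P(V=1) = 0 + 1/8 + 0 = 1/8
  P(V=2) = 0 + 0 + 3/8 = 3/8

H(U) = -[(1/2)·log₂(1/2) + (1/8)·log₂(1/8) + (3/8)·log₂(3/8)]
  = 0.5000 + 0.3750 + 0.5306
  = 1.4056 bits
H(V) = -[(1/2)·log₂(1/2) + (1/8)·log₂(1/8) + (3/8)·log₂(3/8)]
  = 0.5000 + 0.3750 + 0.5306
  = 1.4056 bits
H(U,V) = -[(1/2)·log₂(1/2) + (1/8)·log₂(1/8) + (3/8)·log₂(3/8)]
  = 0.5000 + 0.3750 + 0.5306
  = 1.4056 bits

I(U;V) = H(U) + H(V) - H(U,V)
  = 1.4056 + 1.4056 - 1.4056
  = 1.4056 bits

Distribution 2 (X, Y):
Marginal P(X) (row sums):
  P(X=0) = 5/12 + 0 = 5/12
  P(X=1) = 0 + 1/12 = 1/12
  P(X=2) = 1/2 + 0 = 1/2
Marginal P(Y) (column sums):
  P(Y=0) = 5/12 + 0 + 1/2 = 11/12
  P(Y=1) = 0 + 1/12 + 0 = 1/12

H(X) = -[(5/12)·log₂(5/12) + (1/12)·log₂(1/12) + (1/2)·log₂(1/2)]
  = 0.5263 + 0.2987 + 0.5000
  = 1.3250 bits
H(Y) = -[(11/12)·log₂(11/12) + (1/12)·log₂(1/12)]
  = 0.1151 + 0.2987
  = 0.4138 bits
H(X,Y) = -[(5/12)·log₂(5/12) + (1/12)·log₂(1/12) + (1/2)·log₂(1/2)]
  = 0.5263 + 0.2987 + 0.5000
  = 1.3250 bits

I(X;Y) = H(X) + H(Y) - H(X,Y)
  = 1.3250 + 0.4138 - 1.3250
  = 0.4138 bits

I(U;V) = 1.4056 bits > I(X;Y) = 0.4138 bits, so (U, V) has the higher mutual information (stronger dependence).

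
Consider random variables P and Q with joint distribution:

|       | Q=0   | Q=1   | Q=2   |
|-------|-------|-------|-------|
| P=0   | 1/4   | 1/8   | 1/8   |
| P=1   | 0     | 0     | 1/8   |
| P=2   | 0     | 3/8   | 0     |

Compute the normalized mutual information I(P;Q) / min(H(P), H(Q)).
Marginal P(P) (row sums):
  P(P=0) = 1/4 + 1/8 + 1/8 = 1/2
  P(P=1) = 0 + 0 + 1/8 = 1/8
  P(P=2) = 0 + 3/8 + 0 = 3/8
Marginal P(Q) (column sums):
  P(Q=0) = 1/4 + 0 + 0 = 1/4
  P(Q=1) = 1/8 + 0 + 3/8 = 1/2
  P(Q=2) = 1/8 + 1/8 + 0 = 1/4

H(P) = -[(1/2)·log₂(1/2) + (1/8)·log₂(1/8) + (3/8)·log₂(3/8)]
  = 0.5000 + 0.3750 + 0.5306
  = 1.4056 bits
H(Q) = -[(1/4)·log₂(1/4) + (1/2)·log₂(1/2) + (1/4)·log₂(1/4)]
  = 0.5000 + 0.5000 + 0.5000
  = 1.5000 bits
H(P,Q) = -[(1/4)·log₂(1/4) + (1/8)·log₂(1/8) + (1/8)·log₂(1/8) + (1/8)·log₂(1/8) + (3/8)·log₂(3/8)]
  = 0.5000 + 0.3750 + 0.3750 + 0.3750 + 0.5306
  = 2.1556 bits

I(P;Q) = H(P) + H(Q) - H(P,Q)
  = 1.4056 + 1.5000 - 2.1556
  = 0.7500 bits

min(H(P), H(Q)) = min(1.4056, 1.5000) = 1.4056 bits
Normalized MI = 0.7500 / 1.4056 = 0.5336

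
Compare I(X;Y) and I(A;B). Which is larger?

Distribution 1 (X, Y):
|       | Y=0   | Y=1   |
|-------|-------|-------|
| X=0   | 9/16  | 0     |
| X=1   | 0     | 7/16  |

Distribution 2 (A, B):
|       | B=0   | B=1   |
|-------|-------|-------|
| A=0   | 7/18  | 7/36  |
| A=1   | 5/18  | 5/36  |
Distribution 1 (X, Y):
Marginal P(X) (row sums):
  P(X=0) = 9/16 + 0 = 9/16
  P(X=1) = 0 + 7/16 = 7/16
Marginal P(Y) (column sums):
  P(Y=0) = 9/16 + 0 = 9/16
  P(Y=1) = 0 + 7/16 = 7/16

H(X) = -[(9/16)·log₂(9/16) + (7/16)·log₂(7/16)]
  = 0.4669 + 0.5218
  = 0.9887 bits
H(Y) = -[(9/16)·log₂(9/16) + (7/16)·log₂(7/16)]
  = 0.4669 + 0.5218
  = 0.9887 bits
H(X,Y) = -[(9/16)·log₂(9/16) + (7/16)·log₂(7/16)]
  = 0.4669 + 0.5218
  = 0.9887 bits

I(X;Y) = H(X) + H(Y) - H(X,Y)
  = 0.9887 + 0.9887 - 0.9887
  = 0.9887 bits

Distribution 2 (A, B):
Marginal P(A) (row sums):
  P(A=0) = 7/18 + 7/36 = 7/12
  P(A=1) = 5/18 + 5/36 = 5/12
Marginal P(B) (column sums):
  P(B=0) = 7/18 + 5/18 = 2/3
  P(B=1) = 7/36 + 5/36 = 1/3

H(A) = -[(7/12)·log₂(7/12) + (5/12)·log₂(5/12)]
  = 0.4536 + 0.5263
  = 0.9799 bits
H(B) = -[(2/3)·log₂(2/3) + (1/3)·log₂(1/3)]
  = 0.3900 + 0.5283
  = 0.9183 bits
H(A,B) = -[(7/18)·log₂(7/18) + (7/36)·log₂(7/36) + (5/18)·log₂(5/18) + (5/36)·log₂(5/36)]
  = 0.5299 + 0.4594 + 0.5133 + 0.3956
  = 1.8982 bits

I(A;B) = H(A) + H(B) - H(A,B)
  = 0.9799 + 0.9183 - 1.8982
  = 0.0000 bits

I(X;Y) = 0.9887 bits > I(A;B) = 0.0000 bits, so (X, Y) has the higher mutual information (stronger dependence).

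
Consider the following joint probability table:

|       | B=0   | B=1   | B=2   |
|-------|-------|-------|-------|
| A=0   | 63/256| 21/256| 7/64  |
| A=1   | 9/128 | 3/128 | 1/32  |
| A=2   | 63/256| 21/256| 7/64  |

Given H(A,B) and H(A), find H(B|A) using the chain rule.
From the chain rule: H(A,B) = H(A) + H(B|A)
Therefore: H(B|A) = H(A,B) - H(A)

H(A,B) = -[(63/256)·log₂(63/256) + (21/256)·log₂(21/256) + (7/64)·log₂(7/64) + (9/128)·log₂(9/128) + (3/128)·log₂(3/128) + (1/32)·log₂(1/32) + (63/256)·log₂(63/256) + (21/256)·log₂(21/256) + (7/64)·log₂(7/64)]
  = 0.4978 + 0.2959 + 0.3492 + 0.2693 + 0.1269 + 0.1563 + 0.4978 + 0.2959 + 0.3492
  = 2.8383 bits
Marginal P(A) (row sums):
  P(A=0) = 63/256 + 21/256 + 7/64 = 7/16
  P(A=1) = 9/128 + 3/128 + 1/32 = 1/8
  P(A=2) = 63/256 + 21/256 + 7/64 = 7/16
H(A) = -[(7/16)·log₂(7/16) + (1/8)·log₂(1/8) + (7/16)·log₂(7/16)]
  = 0.5218 + 0.3750 + 0.5218
  = 1.4186 bits

H(B|A) = 2.8383 - 1.4186 = 1.4197 bits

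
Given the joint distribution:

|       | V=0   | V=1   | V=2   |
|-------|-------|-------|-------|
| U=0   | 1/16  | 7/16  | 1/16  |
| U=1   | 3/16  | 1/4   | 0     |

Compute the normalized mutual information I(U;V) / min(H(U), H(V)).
Marginal P(U) (row sums):
  P(U=0) = 1/16 + 7/16 + 1/16 = 9/16
  P(U=1) = 3/16 + 1/4 + 0 = 7/16
Marginal P(V) (column sums):
  P(V=0) = 1/16 + 3/16 = 1/4
  P(V=1) = 7/16 + 1/4 = 11/16
  P(V=2) = 1/16 + 0 = 1/16

H(U) = -[(9/16)·log₂(9/16) + (7/16)·log₂(7/16)]
  = 0.4669 + 0.5218
  = 0.9887 bits
H(V) = -[(1/4)·log₂(1/4) + (11/16)·log₂(11/16) + (1/16)·log₂(1/16)]
  = 0.5000 + 0.3716 + 0.2500
  = 1.1216 bits
H(U,V) = -[(1/16)·log₂(1/16) + (7/16)·log₂(7/16) + (1/16)·log₂(1/16) + (3/16)·log₂(3/16) + (1/4)·log₂(1/4)]
  = 0.2500 + 0.5218 + 0.2500 + 0.4528 + 0.5000
  = 1.9746 bits

I(U;V) = H(U) + H(V) - H(U,V)
  = 0.9887 + 1.1216 - 1.9746
  = 0.1357 bits

min(H(U), H(V)) = min(0.9887, 1.1216) = 0.9887 bits
Normalized MI = 0.1357 / 0.9887 = 0.1373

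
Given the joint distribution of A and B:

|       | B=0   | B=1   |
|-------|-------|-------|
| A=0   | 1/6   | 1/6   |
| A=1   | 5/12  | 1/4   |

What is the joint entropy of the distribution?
H(A,B) = -Σ P(A,B) log₂ P(A,B), summed over the non-zero cells:
H(A,B) = -[(1/6)·log₂(1/6) + (1/6)·log₂(1/6) + (5/12)·log₂(5/12) + (1/4)·log₂(1/4)]
  = 0.4308 + 0.4308 + 0.5263 + 0.5000
  = 1.8879 bits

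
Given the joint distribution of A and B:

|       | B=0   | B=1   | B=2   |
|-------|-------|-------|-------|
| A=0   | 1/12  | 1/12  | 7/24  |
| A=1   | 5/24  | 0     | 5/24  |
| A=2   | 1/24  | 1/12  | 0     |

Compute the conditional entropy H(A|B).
Marginal P(B) (column sums):
  P(B=0) = 1/12 + 5/24 + 1/24 = 1/3
  P(B=1) = 1/12 + 0 + 1/12 = 1/6
  P(B=2) = 7/24 + 5/24 + 0 = 1/2

H(A|B) = -Σ P(A,B)·log₂ P(A|B), where P(A|B) = P(A,B) / P(B)
  (cells with P(A,B) = 0 contribute 0)
  (A=0,B=0): P(A|B) = (1/12)/(1/3) = 1/4;  -(1/12)·log₂(1/4) = 0.1667
  (A=0,B=1): P(A|B) = (1/12)/(1/6) = 1/2;  -(1/12)·log₂(1/2) = 0.0833
  (A=0,B=2): P(A|B) = (7/24)/(1/2) = 7/12;  -(7/24)·log₂(7/12) = 0.2268
  (A=1,B=0): P(A|B) = (5/24)/(1/3) = 5/8;  -(5/24)·log₂(5/8) = 0.1413
  (A=1,B=2): P(A|B) = (5/24)/(1/2) = 5/12;  -(5/24)·log₂(5/12) = 0.2631
  (A=2,B=0): P(A|B) = (1/24)/(1/3) = 1/8;  -(1/24)·log₂(1/8) = 0.1250
  (A=2,B=1): P(A|B) = (1/12)/(1/6) = 1/2;  -(1/12)·log₂(1/2) = 0.0833
H(A|B) = 0.1667 + 0.0833 + 0.2268 + 0.1413 + 0.2631 + 0.1250 + 0.0833
  = 1.0895 bits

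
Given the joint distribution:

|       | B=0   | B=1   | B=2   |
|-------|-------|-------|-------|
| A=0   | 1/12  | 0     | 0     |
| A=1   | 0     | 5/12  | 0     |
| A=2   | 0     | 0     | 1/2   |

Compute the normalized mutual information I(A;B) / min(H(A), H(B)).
Marginal P(A) (row sums):
  P(A=0) = 1/12 + 0 + 0 = 1/12
  P(A=1) = 0 + 5/12 + 0 = 5/12
  P(A=2) = 0 + 0 + 1/2 = 1/2
Marginal P(B) (column sums):
  P(B=0) = 1/12 + 0 + 0 = 1/12
  P(B=1) = 0 + 5/12 + 0 = 5/12
  P(B=2) = 0 + 0 + 1/2 = 1/2

H(A) = -[(1/12)·log₂(1/12) + (5/12)·log₂(5/12) + (1/2)·log₂(1/2)]
  = 0.2987 + 0.5263 + 0.5000
  = 1.3250 bits
H(B) = -[(1/12)·log₂(1/12) + (5/12)·log₂(5/12) + (1/2)·log₂(1/2)]
  = 0.2987 + 0.5263 + 0.5000
  = 1.3250 bits
H(A,B) = -[(1/12)·log₂(1/12) + (5/12)·log₂(5/12) + (1/2)·log₂(1/2)]
  = 0.2987 + 0.5263 + 0.5000
  = 1.3250 bits

I(A;B) = H(A) + H(B) - H(A,B)
  = 1.3250 + 1.3250 - 1.3250
  = 1.3250 bits

min(H(A), H(B)) = min(1.3250, 1.3250) = 1.3250 bits
Normalized MI = 1.3250 / 1.3250 = 1.0000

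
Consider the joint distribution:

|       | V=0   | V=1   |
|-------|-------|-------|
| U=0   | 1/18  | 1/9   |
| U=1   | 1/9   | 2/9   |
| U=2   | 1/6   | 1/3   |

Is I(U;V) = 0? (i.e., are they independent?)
Marginal P(U) (row sums):
  P(U=0) = 1/18 + 1/9 = 1/6
  P(U=1) = 1/9 + 2/9 = 1/3
  P(U=2) = 1/6 + 1/3 = 1/2
Marginal P(V) (column sums):
  P(V=0) = 1/18 + 1/9 + 1/6 = 1/3
  P(V=1) = 1/9 + 2/9 + 1/3 = 2/3

U and V are independent iff P(U=i,V=j) = P(U=i)·P(V=j) for every cell.
  P(U=0)·P(V=0) = 1/6 × 1/3 = 1/18 = P(U=0,V=0) ✓
  P(U=0)·P(V=1) = 1/6 × 2/3 = 1/9 = P(U=0,V=1) ✓
  P(U=1)·P(V=0) = 1/3 × 1/3 = 1/9 = P(U=1,V=0) ✓
  P(U=1)·P(V=1) = 1/3 × 2/3 = 2/9 = P(U=1,V=1) ✓
  P(U=2)·P(V=0) = 1/2 × 1/3 = 1/6 = P(U=2,V=0) ✓
  P(U=2)·P(V=1) = 1/2 × 2/3 = 1/3 = P(U=2,V=1) ✓

Yes, U and V are independent: every cell factors, so I(U;V) = 0 bits.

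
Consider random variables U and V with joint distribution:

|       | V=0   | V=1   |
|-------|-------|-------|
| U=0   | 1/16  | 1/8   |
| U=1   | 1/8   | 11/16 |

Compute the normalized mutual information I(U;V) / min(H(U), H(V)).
Marginal P(U) (row sums):
  P(U=0) = 1/16 + 1/8 = 3/16
  P(U=1) = 1/8 + 11/16 = 13/16
Marginal P(V) (column sums):
  P(V=0) = 1/16 + 1/8 = 3/16
  P(V=1) = 1/8 + 11/16 = 13/16

H(U) = -[(3/16)·log₂(3/16) + (13/16)·log₂(13/16)]
  = 0.4528 + 0.2434
  = 0.6962 bits
H(V) = -[(3/16)·log₂(3/16) + (13/16)·log₂(13/16)]
  = 0.4528 + 0.2434
  = 0.6962 bits
H(U,V) = -[(1/16)·log₂(1/16) + (1/8)·log₂(1/8) + (1/8)·log₂(1/8) + (11/16)·log₂(11/16)]
  = 0.2500 + 0.3750 + 0.3750 + 0.3716
  = 1.3716 bits

I(U;V) = H(U) + H(V) - H(U,V)
  = 0.6962 + 0.6962 - 1.3716
  = 0.0208 bits

min(H(U), H(V)) = min(0.6962, 0.6962) = 0.6962 bits
Normalized MI = 0.0208 / 0.6962 = 0.0299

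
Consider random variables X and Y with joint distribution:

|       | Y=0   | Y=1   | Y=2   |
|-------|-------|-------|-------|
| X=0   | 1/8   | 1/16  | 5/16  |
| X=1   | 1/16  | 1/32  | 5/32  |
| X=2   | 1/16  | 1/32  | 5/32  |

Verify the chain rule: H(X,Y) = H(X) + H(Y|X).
Left side:
H(X,Y) = -[(1/8)·log₂(1/8) + (1/16)·log₂(1/16) + (5/16)·log₂(5/16) + (1/16)·log₂(1/16) + (1/32)·log₂(1/32) + (5/32)·log₂(5/32) + (1/16)·log₂(1/16) + (1/32)·log₂(1/32) + (5/32)·log₂(5/32)]
  = 0.3750 + 0.2500 + 0.5244 + 0.2500 + 0.1563 + 0.4184 + 0.2500 + 0.1563 + 0.4184
  = 2.7988 bits

Right side:
Marginal P(X) (row sums):
  P(X=0) = 1/8 + 1/16 + 5/16 = 1/2
  P(X=1) = 1/16 + 1/32 + 5/32 = 1/4
  P(X=2) = 1/16 + 1/32 + 5/32 = 1/4
H(X) = -[(1/2)·log₂(1/2) + (1/4)·log₂(1/4) + (1/4)·log₂(1/4)]
  = 0.5000 + 0.5000 + 0.5000
  = 1.5000 bits
H(Y|X) = -Σ P(X,Y)·log₂ P(Y|X), where P(Y|X) = P(X,Y) / P(X)
  (X=0,Y=0): P(Y|X) = (1/8)/(1/2) = 1/4;  -(1/8)·log₂(1/4) = 0.2500
  (X=0,Y=1): P(Y|X) = (1/16)/(1/2) = 1/8;  -(1/16)·log₂(1/8) = 0.1875
  (X=0,Y=2): P(Y|X) = (5/16)/(1/2) = 5/8;  -(5/16)·log₂(5/8) = 0.2119
  (X=1,Y=0): P(Y|X) = (1/16)/(1/4) = 1/4;  -(1/16)·log₂(1/4) = 0.1250
  (X=1,Y=1): P(Y|X) = (1/32)/(1/4) = 1/8;  -(1/32)·log₂(1/8) = 0.0938
  (X=1,Y=2): P(Y|X) = (5/32)/(1/4) = 5/8;  -(5/32)·log₂(5/8) = 0.1059
  (X=2,Y=0): P(Y|X) = (1/16)/(1/4) = 1/4;  -(1/16)·log₂(1/4) = 0.1250
  (X=2,Y=1): P(Y|X) = (1/32)/(1/4) = 1/8;  -(1/32)·log₂(1/8) = 0.0938
  (X=2,Y=2): P(Y|X) = (5/32)/(1/4) = 5/8;  -(5/32)·log₂(5/8) = 0.1059
H(Y|X) = 0.2500 + 0.1875 + 0.2119 + 0.1250 + 0.0938 + 0.1059 + 0.1250 + 0.0938 + 0.1059
  = 1.2988 bits
H(X) + H(Y|X) = 1.5000 + 1.2988 = 2.7988 bits

Both sides equal 2.7988 bits, so the chain rule holds ✓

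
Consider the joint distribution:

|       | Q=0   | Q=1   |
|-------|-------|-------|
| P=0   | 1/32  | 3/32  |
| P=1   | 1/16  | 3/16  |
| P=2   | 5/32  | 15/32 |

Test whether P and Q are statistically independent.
Marginal P(P) (row sums):
  P(P=0) = 1/32 + 3/32 = 1/8
  P(P=1) = 1/16 + 3/16 = 1/4
  P(P=2) = 5/32 + 15/32 = 5/8
Marginal P(Q) (column sums):
  P(Q=0) = 1/32 + 1/16 + 5/32 = 1/4
  P(Q=1) = 3/32 + 3/16 + 15/32 = 3/4

P and Q are independent iff P(P=i,Q=j) = P(P=i)·P(Q=j) for every cell.
  P(P=0)·P(Q=0) = 1/8 × 1/4 = 1/32 = P(P=0,Q=0) ✓
  P(P=0)·P(Q=1) = 1/8 × 3/4 = 3/32 = P(P=0,Q=1) ✓
  P(P=1)·P(Q=0) = 1/4 × 1/4 = 1/16 = P(P=1,Q=0) ✓
  P(P=1)·P(Q=1) = 1/4 × 3/4 = 3/16 = P(P=1,Q=1) ✓
  P(P=2)·P(Q=0) = 5/8 × 1/4 = 5/32 = P(P=2,Q=0) ✓
  P(P=2)·P(Q=1) = 5/8 × 3/4 = 15/32 = P(P=2,Q=1) ✓

Yes, P and Q are independent: every cell factors, so I(P;Q) = 0 bits.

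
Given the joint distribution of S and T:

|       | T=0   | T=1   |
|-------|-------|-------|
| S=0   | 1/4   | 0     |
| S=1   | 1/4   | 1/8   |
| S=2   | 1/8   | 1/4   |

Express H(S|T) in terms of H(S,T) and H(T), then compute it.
H(S|T) = H(S,T) - H(T)

Marginal P(T) (column sums):
  P(T=0) = 1/4 + 1/4 + 1/8 = 5/8
  P(T=1) = 0 + 1/8 + 1/4 = 3/8

H(S,T) = -[(1/4)·log₂(1/4) + (1/4)·log₂(1/4) + (1/8)·log₂(1/8) + (1/8)·log₂(1/8) + (1/4)·log₂(1/4)]
  = 0.5000 + 0.5000 + 0.3750 + 0.3750 + 0.5000
  = 2.2500 bits
H(T) = -[(5/8)·log₂(5/8) + (3/8)·log₂(3/8)]
  = 0.4238 + 0.5306
  = 0.9544 bits

H(S|T) = 2.2500 - 0.9544 = 1.2956 bits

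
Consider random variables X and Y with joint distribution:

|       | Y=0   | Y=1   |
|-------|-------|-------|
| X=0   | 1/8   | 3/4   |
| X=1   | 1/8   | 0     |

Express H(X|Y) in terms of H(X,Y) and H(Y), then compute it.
H(X|Y) = H(X,Y) - H(Y)

Marginal P(Y) (column sums):
  P(Y=0) = 1/8 + 1/8 = 1/4
  P(Y=1) = 3/4 + 0 = 3/4

H(X,Y) = -[(1/8)·log₂(1/8) + (3/4)·log₂(3/4) + (1/8)·log₂(1/8)]
  = 0.3750 + 0.3113 + 0.3750
  = 1.0613 bits
H(Y) = -[(1/4)·log₂(1/4) + (3/4)·log₂(3/4)]
  = 0.5000 + 0.3113
  = 0.8113 bits

H(X|Y) = 1.0613 - 0.8113 = 0.2500 bits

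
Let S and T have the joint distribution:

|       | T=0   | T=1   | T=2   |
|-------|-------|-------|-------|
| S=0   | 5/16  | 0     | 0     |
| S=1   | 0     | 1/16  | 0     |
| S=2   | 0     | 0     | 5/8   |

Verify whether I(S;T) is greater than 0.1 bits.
Marginal P(S) (row sums):
  P(S=0) = 5/16 + 0 + 0 = 5/16
  P(S=1) = 0 + 1/16 + 0 = 1/16
  P(S=2) = 0 + 0 + 5/8 = 5/8
Marginal P(T) (column sums):
  P(T=0) = 5/16 + 0 + 0 = 5/16
  P(T=1) = 0 + 1/16 + 0 = 1/16
  P(T=2) = 0 + 0 + 5/8 = 5/8

H(S) = -[(5/16)·log₂(5/16) + (1/16)·log₂(1/16) + (5/8)·log₂(5/8)]
  = 0.5244 + 0.2500 + 0.4238
  = 1.1982 bits
H(T) = -[(5/16)·log₂(5/16) + (1/16)·log₂(1/16) + (5/8)·log₂(5/8)]
  = 0.5244 + 0.2500 + 0.4238
  = 1.1982 bits
H(S,T) = -[(5/16)·log₂(5/16) + (1/16)·log₂(1/16) + (5/8)·log₂(5/8)]
  = 0.5244 + 0.2500 + 0.4238
  = 1.1982 bits

I(S;T) = H(S) + H(T) - H(S,T)
  = 1.1982 + 1.1982 - 1.1982
  = 1.1982 bits

Yes. I(S;T) = 1.1982 bits, which is > 0.1 bits.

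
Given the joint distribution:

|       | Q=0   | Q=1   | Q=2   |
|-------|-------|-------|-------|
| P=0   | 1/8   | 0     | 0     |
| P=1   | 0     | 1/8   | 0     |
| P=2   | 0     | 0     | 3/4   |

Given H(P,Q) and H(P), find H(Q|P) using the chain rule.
From the chain rule: H(P,Q) = H(P) + H(Q|P)
Therefore: H(Q|P) = H(P,Q) - H(P)

H(P,Q) = -[(1/8)·log₂(1/8) + (1/8)·log₂(1/8) + (3/4)·log₂(3/4)]
  = 0.3750 + 0.3750 + 0.3113
  = 1.0613 bits
Marginal P(P) (row sums):
  P(P=0) = 1/8 + 0 + 0 = 1/8
  P(P=1) = 0 + 1/8 + 0 = 1/8
  P(P=2) = 0 + 0 + 3/4 = 3/4
H(P) = -[(1/8)·log₂(1/8) + (1/8)·log₂(1/8) + (3/4)·log₂(3/4)]
  = 0.3750 + 0.3750 + 0.3113
  = 1.0613 bits

H(Q|P) = 1.0613 - 1.0613 = 0.0000 bits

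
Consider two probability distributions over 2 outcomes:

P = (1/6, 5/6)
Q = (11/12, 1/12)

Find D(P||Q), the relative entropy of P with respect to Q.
D(P||Q) = Σ P(i) log₂(P(i)/Q(i))
  i=0: (1/6) × log₂((1/6)/(11/12)) = (1/6) × log₂(2/11) = -0.4099
  i=1: (5/6) × log₂((5/6)/(1/12)) = (5/6) × log₂(10) = 2.7683
D(P||Q) = -0.4099 + 2.7683
  = 2.3584 bits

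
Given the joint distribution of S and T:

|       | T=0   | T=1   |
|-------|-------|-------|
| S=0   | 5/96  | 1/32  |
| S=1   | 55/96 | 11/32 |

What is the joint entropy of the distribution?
H(S,T) = -Σ P(S,T) log₂ P(S,T), summed over the non-zero cells:
H(S,T) = -[(5/96)·log₂(5/96) + (1/32)·log₂(1/32) + (55/96)·log₂(55/96) + (11/32)·log₂(11/32)]
  = 0.2220 + 0.1563 + 0.4604 + 0.5296
  = 1.3683 bits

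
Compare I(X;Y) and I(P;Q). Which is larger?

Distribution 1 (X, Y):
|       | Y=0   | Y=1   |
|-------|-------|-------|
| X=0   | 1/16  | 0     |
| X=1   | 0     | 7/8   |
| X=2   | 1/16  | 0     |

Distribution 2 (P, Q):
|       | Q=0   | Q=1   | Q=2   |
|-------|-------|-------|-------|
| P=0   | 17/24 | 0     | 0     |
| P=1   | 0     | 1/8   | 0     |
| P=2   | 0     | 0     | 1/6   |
Distribution 1 (X, Y):
Marginal P(X) (row sums):
  P(X=0) = 1/16 + 0 = 1/16
  P(X=1) = 0 + 7/8 = 7/8
  P(X=2) = 1/16 + 0 = 1/16
Marginal P(Y) (column sums):
  P(Y=0) = 1/16 + 0 + 1/16 = 1/8
  P(Y=1) = 0 + 7/8 + 0 = 7/8

H(X) = -[(1/16)·log₂(1/16) + (7/8)·log₂(7/8) + (1/16)·log₂(1/16)]
  = 0.2500 + 0.1686 + 0.2500
  = 0.6686 bits
H(Y) = -[(1/8)·log₂(1/8) + (7/8)·log₂(7/8)]
  = 0.3750 + 0.1686
  = 0.5436 bits
H(X,Y) = -[(1/16)·log₂(1/16) + (7/8)·log₂(7/8) + (1/16)·log₂(1/16)]
  = 0.2500 + 0.1686 + 0.2500
  = 0.6686 bits

I(X;Y) = H(X) + H(Y) - H(X,Y)
  = 0.6686 + 0.5436 - 0.6686
  = 0.5436 bits

Distribution 2 (P, Q):
Marginal P(P) (row sums):
  P(P=0) = 17/24 + 0 + 0 = 17/24
  P(P=1) = 0 + 1/8 + 0 = 1/8
  P(P=2) = 0 + 0 + 1/6 = 1/6
Marginal P(Q) (column sums):
  P(Q=0) = 17/24 + 0 + 0 = 17/24
  P(Q=1) = 0 + 1/8 + 0 = 1/8
  P(Q=2) = 0 + 0 + 1/6 = 1/6

H(P) = -[(17/24)·log₂(17/24) + (1/8)·log₂(1/8) + (1/6)·log₂(1/6)]
  = 0.3524 + 0.3750 + 0.4308
  = 1.1582 bits
H(Q) = -[(17/24)·log₂(17/24) + (1/8)·log₂(1/8) + (1/6)·log₂(1/6)]
  = 0.3524 + 0.3750 + 0.4308
  = 1.1582 bits
H(P,Q) = -[(17/24)·log₂(17/24) + (1/8)·log₂(1/8) + (1/6)·log₂(1/6)]
  = 0.3524 + 0.3750 + 0.4308
  = 1.1582 bits

I(P;Q) = H(P) + H(Q) - H(P,Q)
  = 1.1582 + 1.1582 - 1.1582
  = 1.1582 bits

I(P;Q) = 1.1582 bits > I(X;Y) = 0.5436 bits, so (P, Q) has the higher mutual information (stronger dependence).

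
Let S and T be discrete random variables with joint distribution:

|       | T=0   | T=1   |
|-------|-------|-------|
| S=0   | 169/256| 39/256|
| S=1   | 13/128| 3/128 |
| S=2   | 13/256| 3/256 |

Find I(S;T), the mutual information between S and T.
Marginal P(S) (row sums):
  P(S=0) = 169/256 + 39/256 = 13/16
  P(S=1) = 13/128 + 3/128 = 1/8
  P(S=2) = 13/256 + 3/256 = 1/16
Marginal P(T) (column sums):
  P(T=0) = 169/256 + 13/128 + 13/256 = 13/16
  P(T=1) = 39/256 + 3/128 + 3/256 = 3/16

H(S) = -[(13/16)·log₂(13/16) + (1/8)·log₂(1/8) + (1/16)·log₂(1/16)]
  = 0.2434 + 0.3750 + 0.2500
  = 0.8684 bits
H(T) = -[(13/16)·log₂(13/16) + (3/16)·log₂(3/16)]
  = 0.2434 + 0.4528
  = 0.6962 bits
H(S,T) = -[(169/256)·log₂(169/256) + (39/256)·log₂(39/256) + (13/128)·log₂(13/128) + (3/128)·log₂(3/128) + (13/256)·log₂(13/256) + (3/256)·log₂(3/256)]
  = 0.3955 + 0.4136 + 0.3351 + 0.1269 + 0.2183 + 0.0752
  = 1.5646 bits

I(S;T) = H(S) + H(T) - H(S,T)
  = 0.8684 + 0.6962 - 1.5646
  = 0.0000 bits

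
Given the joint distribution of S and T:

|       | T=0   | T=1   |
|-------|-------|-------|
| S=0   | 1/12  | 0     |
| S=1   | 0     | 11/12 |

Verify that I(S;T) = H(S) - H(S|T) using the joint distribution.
Left side, from I(S;T) = H(S) + H(T) - H(S,T):
Marginal P(S) (row sums):
  P(S=0) = 1/12 + 0 = 1/12
  P(S=1) = 0 + 11/12 = 11/12
Marginal P(T) (column sums):
  P(T=0) = 1/12 + 0 = 1/12
  P(T=1) = 0 + 11/12 = 11/12

H(S) = -[(1/12)·log₂(1/12) + (11/12)·log₂(11/12)]
  = 0.2987 + 0.1151
  = 0.4138 bits
H(T) = -[(1/12)·log₂(1/12) + (11/12)·log₂(11/12)]
  = 0.2987 + 0.1151
  = 0.4138 bits
H(S,T) = -[(1/12)·log₂(1/12) + (11/12)·log₂(11/12)]
  = 0.2987 + 0.1151
  = 0.4138 bits

I(S;T) = H(S) + H(T) - H(S,T)
  = 0.4138 + 0.4138 - 0.4138
  = 0.4138 bits

Right side, with H(S|T) computed directly from the conditional probabilities:
H(S|T) = -Σ P(S,T)·log₂ P(S|T), where P(S|T) = P(S,T) / P(T)
  (cells with P(S,T) = 0 contribute 0)
  (S=0,T=0): P(S|T) = (1/12)/(1/12) = 1;  -(1/12)·log₂(1) = 0.0000
  (S=1,T=1): P(S|T) = (11/12)/(11/12) = 1;  -(11/12)·log₂(1) = 0.0000
H(S|T) = 0.0000 + 0.0000
  = 0.0000 bits
H(S) - H(S|T) = 0.4138 - 0.0000 = 0.4138 bits

Both sides equal 0.4138 bits, so I(S;T) = H(S) - H(S|T) ✓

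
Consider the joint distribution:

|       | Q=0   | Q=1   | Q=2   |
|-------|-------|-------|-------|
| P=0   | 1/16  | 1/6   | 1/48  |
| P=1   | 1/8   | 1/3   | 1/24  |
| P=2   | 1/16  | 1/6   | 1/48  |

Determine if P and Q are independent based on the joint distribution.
Marginal P(P) (row sums):
  P(P=0) = 1/16 + 1/6 + 1/48 = 1/4
  P(P=1) = 1/8 + 1/3 + 1/24 = 1/2
  P(P=2) = 1/16 + 1/6 + 1/48 = 1/4
Marginal P(Q) (column sums):
  P(Q=0) = 1/16 + 1/8 + 1/16 = 1/4
  P(Q=1) = 1/6 + 1/3 + 1/6 = 2/3
  P(Q=2) = 1/48 + 1/24 + 1/48 = 1/12

P and Q are independent iff P(P=i,Q=j) = P(P=i)·P(Q=j) for every cell.
  P(P=0)·P(Q=0) = 1/4 × 1/4 = 1/16 = P(P=0,Q=0) ✓
  P(P=0)·P(Q=1) = 1/4 × 2/3 = 1/6 = P(P=0,Q=1) ✓
  P(P=0)·P(Q=2) = 1/4 × 1/12 = 1/48 = P(P=0,Q=2) ✓
  P(P=1)·P(Q=0) = 1/2 × 1/4 = 1/8 = P(P=1,Q=0) ✓
  P(P=1)·P(Q=1) = 1/2 × 2/3 = 1/3 = P(P=1,Q=1) ✓
  P(P=1)·P(Q=2) = 1/2 × 1/12 = 1/24 = P(P=1,Q=2) ✓
  P(P=2)·P(Q=0) = 1/4 × 1/4 = 1/16 = P(P=2,Q=0) ✓
  P(P=2)·P(Q=1) = 1/4 × 2/3 = 1/6 = P(P=2,Q=1) ✓
  P(P=2)·P(Q=2) = 1/4 × 1/12 = 1/48 = P(P=2,Q=2) ✓

Yes, P and Q are independent: every cell factors, so I(P;Q) = 0 bits.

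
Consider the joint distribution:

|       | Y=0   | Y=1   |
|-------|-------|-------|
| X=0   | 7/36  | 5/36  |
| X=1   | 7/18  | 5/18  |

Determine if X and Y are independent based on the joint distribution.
Marginal P(X) (row sums):
  P(X=0) = 7/36 + 5/36 = 1/3
  P(X=1) = 7/18 + 5/18 = 2/3
Marginal P(Y) (column sums):
  P(Y=0) = 7/36 + 7/18 = 7/12
  P(Y=1) = 5/36 + 5/18 = 5/12

X and Y are independent iff P(X=i,Y=j) = P(X=i)·P(Y=j) for every cell.
  P(X=0)·P(Y=0) = 1/3 × 7/12 = 7/36 = P(X=0,Y=0) ✓
  P(X=0)·P(Y=1) = 1/3 × 5/12 = 5/36 = P(X=0,Y=1) ✓
  P(X=1)·P(Y=0) = 2/3 × 7/12 = 7/18 = P(X=1,Y=0) ✓
  P(X=1)·P(Y=1) = 2/3 × 5/12 = 5/18 = P(X=1,Y=1) ✓

Yes, X and Y are independent: every cell factors, so I(X;Y) = 0 bits.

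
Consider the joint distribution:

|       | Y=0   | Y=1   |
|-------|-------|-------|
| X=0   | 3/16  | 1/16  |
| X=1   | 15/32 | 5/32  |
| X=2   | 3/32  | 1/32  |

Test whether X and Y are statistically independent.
Marginal P(X) (row sums):
  P(X=0) = 3/16 + 1/16 = 1/4
  P(X=1) = 15/32 + 5/32 = 5/8
  P(X=2) = 3/32 + 1/32 = 1/8
Marginal P(Y) (column sums):
  P(Y=0) = 3/16 + 15/32 + 3/32 = 3/4
  P(Y=1) = 1/16 + 5/32 + 1/32 = 1/4

X and Y are independent iff P(X=i,Y=j) = P(X=i)·P(Y=j) for every cell.
  P(X=0)·P(Y=0) = 1/4 × 3/4 = 3/16 = P(X=0,Y=0) ✓
  P(X=0)·P(Y=1) = 1/4 × 1/4 = 1/16 = P(X=0,Y=1) ✓
  P(X=1)·P(Y=0) = 5/8 × 3/4 = 15/32 = P(X=1,Y=0) ✓
  P(X=1)·P(Y=1) = 5/8 × 1/4 = 5/32 = P(X=1,Y=1) ✓
  P(X=2)·P(Y=0) = 1/8 × 3/4 = 3/32 = P(X=2,Y=0) ✓
  P(X=2)·P(Y=1) = 1/8 × 1/4 = 1/32 = P(X=2,Y=1) ✓

Yes, X and Y are independent: every cell factors, so I(X;Y) = 0 bits.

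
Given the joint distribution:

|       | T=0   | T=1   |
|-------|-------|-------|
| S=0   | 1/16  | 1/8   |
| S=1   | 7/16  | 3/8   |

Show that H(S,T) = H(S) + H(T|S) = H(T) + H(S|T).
Marginal P(S) (row sums):
  P(S=0) = 1/16 + 1/8 = 3/16
  P(S=1) = 7/16 + 3/8 = 13/16
Marginal P(T) (column sums):
  P(T=0) = 1/16 + 7/16 = 1/2
  P(T=1) = 1/8 + 3/8 = 1/2

Decomposition 1: H(S) + H(T|S)
H(S) = -[(3/16)·log₂(3/16) + (13/16)·log₂(13/16)]
  = 0.4528 + 0.2434
  = 0.6962 bits
H(T|S) = -Σ P(S,T)·log₂ P(T|S), where P(T|S) = P(S,T) / P(S)
  (S=0,T=0): P(T|S) = (1/16)/(3/16) = 1/3;  -(1/16)·log₂(1/3) = 0.0991
  (S=0,T=1): P(T|S) = (1/8)/(3/16) = 2/3;  -(1/8)·log₂(2/3) = 0.0731
  (S=1,T=0): P(T|S) = (7/16)/(13/16) = 7/13;  -(7/16)·log₂(7/13) = 0.3907
  (S=1,T=1): P(T|S) = (3/8)/(13/16) = 6/13;  -(3/8)·log₂(6/13) = 0.4183
H(T|S) = 0.0991 + 0.0731 + 0.3907 + 0.4183
  = 0.9812 bits
H(S) + H(T|S) = 0.6962 + 0.9812 = 1.6774 bits

Decomposition 2: H(T) + H(S|T)
H(T) = -[(1/2)·log₂(1/2) + (1/2)·log₂(1/2)]
  = 0.5000 + 0.5000
  = 1.0000 bits
H(S|T) = -Σ P(S,T)·log₂ P(S|T), where P(S|T) = P(S,T) / P(T)
  (S=0,T=0): P(S|T) = (1/16)/(1/2) = 1/8;  -(1/16)·log₂(1/8) = 0.1875
  (S=0,T=1): P(S|T) = (1/8)/(1/2) = 1/4;  -(1/8)·log₂(1/4) = 0.2500
  (S=1,T=0): P(S|T) = (7/16)/(1/2) = 7/8;  -(7/16)·log₂(7/8) = 0.0843
  (S=1,T=1): P(S|T) = (3/8)/(1/2) = 3/4;  -(3/8)·log₂(3/4) = 0.1556
H(S|T) = 0.1875 + 0.2500 + 0.0843 + 0.1556
  = 0.6774 bits
H(T) + H(S|T) = 1.0000 + 0.6774 = 1.6774 bits

Direct computation of the joint entropy:
H(S,T) = -[(1/16)·log₂(1/16) + (1/8)·log₂(1/8) + (7/16)·log₂(7/16) + (3/8)·log₂(3/8)]
  = 0.2500 + 0.3750 + 0.5218 + 0.5306
  = 1.6774 bits

All three agree: H(S,T) = 1.6774 bits ✓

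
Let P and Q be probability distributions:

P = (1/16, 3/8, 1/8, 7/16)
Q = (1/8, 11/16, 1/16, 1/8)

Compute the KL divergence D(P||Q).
D(P||Q) = Σ P(i) log₂(P(i)/Q(i))
  i=0: (1/16) × log₂((1/16)/(1/8)) = (1/16) × log₂(1/2) = -0.0625
  i=1: (3/8) × log₂((3/8)/(11/16)) = (3/8) × log₂(6/11) = -0.3279
  i=2: (1/8) × log₂((1/8)/(1/16)) = (1/8) × log₂(2) = 0.1250
  i=3: (7/16) × log₂((7/16)/(1/8)) = (7/16) × log₂(7/2) = 0.7907
D(P||Q) = -0.0625 - 0.3279 + 0.1250 + 0.7907
  = 0.5253 bits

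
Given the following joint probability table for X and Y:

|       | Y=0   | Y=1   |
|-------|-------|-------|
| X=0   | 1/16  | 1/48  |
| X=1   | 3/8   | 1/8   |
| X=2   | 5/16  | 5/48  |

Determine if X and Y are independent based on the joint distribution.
Marginal P(X) (row sums):
  P(X=0) = 1/16 + 1/48 = 1/12
  P(X=1) = 3/8 + 1/8 = 1/2
  P(X=2) = 5/16 + 5/48 = 5/12
Marginal P(Y) (column sums):
  P(Y=0) = 1/16 + 3/8 + 5/16 = 3/4
  P(Y=1) = 1/48 + 1/8 + 5/48 = 1/4

X and Y are independent iff P(X=i,Y=j) = P(X=i)·P(Y=j) for every cell.
  P(X=0)·P(Y=0) = 1/12 × 3/4 = 1/16 = P(X=0,Y=0) ✓
  P(X=0)·P(Y=1) = 1/12 × 1/4 = 1/48 = P(X=0,Y=1) ✓
  P(X=1)·P(Y=0) = 1/2 × 3/4 = 3/8 = P(X=1,Y=0) ✓
  P(X=1)·P(Y=1) = 1/2 × 1/4 = 1/8 = P(X=1,Y=1) ✓
  P(X=2)·P(Y=0) = 5/12 × 3/4 = 5/16 = P(X=2,Y=0) ✓
  P(X=2)·P(Y=1) = 5/12 × 1/4 = 5/48 = P(X=2,Y=1) ✓

Yes, X and Y are independent: every cell factors, so I(X;Y) = 0 bits.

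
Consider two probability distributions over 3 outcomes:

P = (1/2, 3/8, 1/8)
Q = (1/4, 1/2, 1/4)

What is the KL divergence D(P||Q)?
D(P||Q) = Σ P(i) log₂(P(i)/Q(i))
  i=0: (1/2) × log₂((1/2)/(1/4)) = (1/2) × log₂(2) = 0.5000
  i=1: (3/8) × log₂((3/8)/(1/2)) = (3/8) × log₂(3/4) = -0.1556
  i=2: (1/8) × log₂((1/8)/(1/4)) = (1/8) × log₂(1/2) = -0.1250
D(P||Q) = 0.5000 - 0.1556 - 0.1250
  = 0.2194 bits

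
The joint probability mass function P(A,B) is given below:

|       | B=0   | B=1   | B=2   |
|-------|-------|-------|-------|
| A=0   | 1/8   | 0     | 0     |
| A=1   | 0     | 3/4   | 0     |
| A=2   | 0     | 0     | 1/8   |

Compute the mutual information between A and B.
Marginal P(A) (row sums):
  P(A=0) = 1/8 + 0 + 0 = 1/8
  P(A=1) = 0 + 3/4 + 0 = 3/4
  P(A=2) = 0 + 0 + 1/8 = 1/8
Marginal P(B) (column sums):
  P(B=0) = 1/8 + 0 + 0 = 1/8
  P(B=1) = 0 + 3/4 + 0 = 3/4
  P(B=2) = 0 + 0 + 1/8 = 1/8

H(A) = -[(1/8)·log₂(1/8) + (3/4)·log₂(3/4) + (1/8)·log₂(1/8)]
  = 0.3750 + 0.3113 + 0.3750
  = 1.0613 bits
H(B) = -[(1/8)·log₂(1/8) + (3/4)·log₂(3/4) + (1/8)·log₂(1/8)]
  = 0.3750 + 0.3113 + 0.3750
  = 1.0613 bits
H(A,B) = -[(1/8)·log₂(1/8) + (3/4)·log₂(3/4) + (1/8)·log₂(1/8)]
  = 0.3750 + 0.3113 + 0.3750
  = 1.0613 bits

I(A;B) = H(A) + H(B) - H(A,B)
  = 1.0613 + 1.0613 - 1.0613
  = 1.0613 bits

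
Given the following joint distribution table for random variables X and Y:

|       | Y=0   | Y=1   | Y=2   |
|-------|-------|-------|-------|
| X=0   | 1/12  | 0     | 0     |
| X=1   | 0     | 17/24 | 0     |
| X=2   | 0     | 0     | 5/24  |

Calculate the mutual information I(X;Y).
Marginal P(X) (row sums):
  P(X=0) = 1/12 + 0 + 0 = 1/12
  P(X=1) = 0 + 17/24 + 0 = 17/24
  P(X=2) = 0 + 0 + 5/24 = 5/24
Marginal P(Y) (column sums):
  P(Y=0) = 1/12 + 0 + 0 = 1/12
  P(Y=1) = 0 + 17/24 + 0 = 17/24
  P(Y=2) = 0 + 0 + 5/24 = 5/24

H(X) = -[(1/12)·log₂(1/12) + (17/24)·log₂(17/24) + (5/24)·log₂(5/24)]
  = 0.2987 + 0.3524 + 0.4715
  = 1.1226 bits
H(Y) = -[(1/12)·log₂(1/12) + (17/24)·log₂(17/24) + (5/24)·log₂(5/24)]
  = 0.2987 + 0.3524 + 0.4715
  = 1.1226 bits
H(X,Y) = -[(1/12)·log₂(1/12) + (17/24)·log₂(17/24) + (5/24)·log₂(5/24)]
  = 0.2987 + 0.3524 + 0.4715
  = 1.1226 bits

I(X;Y) = H(X) + H(Y) - H(X,Y)
  = 1.1226 + 1.1226 - 1.1226
  = 1.1226 bits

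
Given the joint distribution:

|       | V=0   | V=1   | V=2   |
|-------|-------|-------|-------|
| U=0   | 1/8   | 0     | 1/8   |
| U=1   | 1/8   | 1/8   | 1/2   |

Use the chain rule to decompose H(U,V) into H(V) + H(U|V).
By the chain rule: H(U,V) = H(V) + H(U|V)

Marginal P(V) (column sums):
  P(V=0) = 1/8 + 1/8 = 1/4
  P(V=1) = 0 + 1/8 = 1/8
  P(V=2) = 1/8 + 1/2 = 5/8
H(V) = -[(1/4)·log₂(1/4) + (1/8)·log₂(1/8) + (5/8)·log₂(5/8)]
  = 0.5000 + 0.3750 + 0.4238
  = 1.2988 bits
H(U|V) = -Σ P(U,V)·log₂ P(U|V), where P(U|V) = P(U,V) / P(V)
  (cells with P(U,V) = 0 contribute 0)
  (U=0,V=0): P(U|V) = (1/8)/(1/4) = 1/2;  -(1/8)·log₂(1/2) = 0.1250
  (U=0,V=2): P(U|V) = (1/8)/(5/8) = 1/5;  -(1/8)·log₂(1/5) = 0.2902
  (U=1,V=0): P(U|V) = (1/8)/(1/4) = 1/2;  -(1/8)·log₂(1/2) = 0.1250
  (U=1,V=1): P(U|V) = (1/8)/(1/8) = 1;  -(1/8)·log₂(1) = 0.0000
  (U=1,V=2): P(U|V) = (1/2)/(5/8) = 4/5;  -(1/2)·log₂(4/5) = 0.1610
H(U|V) = 0.1250 + 0.2902 + 0.1250 + 0.0000 + 0.1610
  = 0.7012 bits

H(U,V) = H(V) + H(U|V) = 1.2988 + 0.7012 = 2.0000 bits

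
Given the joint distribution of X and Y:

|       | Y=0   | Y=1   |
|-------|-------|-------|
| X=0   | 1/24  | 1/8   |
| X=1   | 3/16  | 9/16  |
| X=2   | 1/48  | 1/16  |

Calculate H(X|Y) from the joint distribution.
Marginal P(Y) (column sums):
  P(Y=0) = 1/24 + 3/16 + 1/48 = 1/4
  P(Y=1) = 1/8 + 9/16 + 1/16 = 3/4

H(X|Y) = -Σ P(X,Y)·log₂ P(X|Y), where P(X|Y) = P(X,Y) / P(Y)
  (X=0,Y=0): P(X|Y) = (1/24)/(1/4) = 1/6;  -(1/24)·log₂(1/6) = 0.1077
  (X=0,Y=1): P(X|Y) = (1/8)/(3/4) = 1/6;  -(1/8)·log₂(1/6) = 0.3231
  (X=1,Y=0): P(X|Y) = (3/16)/(1/4) = 3/4;  -(3/16)·log₂(3/4) = 0.0778
  (X=1,Y=1): P(X|Y) = (9/16)/(3/4) = 3/4;  -(9/16)·log₂(3/4) = 0.2335
  (X=2,Y=0): P(X|Y) = (1/48)/(1/4) = 1/12;  -(1/48)·log₂(1/12) = 0.0747
  (X=2,Y=1): P(X|Y) = (1/16)/(3/4) = 1/12;  -(1/16)·log₂(1/12) = 0.2241
H(X|Y) = 0.1077 + 0.3231 + 0.0778 + 0.2335 + 0.0747 + 0.2241
  = 1.0409 bits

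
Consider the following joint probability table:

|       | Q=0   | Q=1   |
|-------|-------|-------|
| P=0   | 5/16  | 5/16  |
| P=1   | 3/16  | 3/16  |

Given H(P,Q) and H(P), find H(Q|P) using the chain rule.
From the chain rule: H(P,Q) = H(P) + H(Q|P)
Therefore: H(Q|P) = H(P,Q) - H(P)

H(P,Q) = -[(5/16)·log₂(5/16) + (5/16)·log₂(5/16) + (3/16)·log₂(3/16) + (3/16)·log₂(3/16)]
  = 0.5244 + 0.5244 + 0.4528 + 0.4528
  = 1.9544 bits
Marginal P(P) (row sums):
  P(P=0) = 5/16 + 5/16 = 5/8
  P(P=1) = 3/16 + 3/16 = 3/8
H(P) = -[(5/8)·log₂(5/8) + (3/8)·log₂(3/8)]
  = 0.4238 + 0.5306
  = 0.9544 bits

H(Q|P) = 1.9544 - 0.9544 = 1.0000 bits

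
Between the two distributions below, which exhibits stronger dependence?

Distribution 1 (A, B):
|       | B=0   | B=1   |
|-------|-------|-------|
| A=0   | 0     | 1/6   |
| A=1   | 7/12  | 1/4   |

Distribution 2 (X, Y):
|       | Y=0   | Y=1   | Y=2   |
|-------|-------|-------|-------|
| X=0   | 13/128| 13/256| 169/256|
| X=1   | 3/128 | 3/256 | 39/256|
Distribution 1 (A, B):
Marginal P(A) (row sums):
  P(A=0) = 0 + 1/6 = 1/6
  P(A=1) = 7/12 + 1/4 = 5/6
Marginal P(B) (column sums):
  P(B=0) = 0 + 7/12 = 7/12
  P(B=1) = 1/6 + 1/4 = 5/12

H(A) = -[(1/6)·log₂(1/6) + (5/6)·log₂(5/6)]
  = 0.4308 + 0.2192
  = 0.6500 bits
H(B) = -[(7/12)·log₂(7/12) + (5/12)·log₂(5/12)]
  = 0.4536 + 0.5263
  = 0.9799 bits
H(A,B) = -[(1/6)·log₂(1/6) + (7/12)·log₂(7/12) + (1/4)·log₂(1/4)]
  = 0.4308 + 0.4536 + 0.5000
  = 1.3844 bits

I(A;B) = H(A) + H(B) - H(A,B)
  = 0.6500 + 0.9799 - 1.3844
  = 0.2455 bits

Distribution 2 (X, Y):
Marginal P(X) (row sums):
  P(X=0) = 13/128 + 13/256 + 169/256 = 13/16
  P(X=1) = 3/128 + 3/256 + 39/256 = 3/16
Marginal P(Y) (column sums):
  P(Y=0) = 13/128 + 3/128 = 1/8
  P(Y=1) = 13/256 + 3/256 = 1/16
  P(Y=2) = 169/256 + 39/256 = 13/16

H(X) = -[(13/16)·log₂(13/16) + (3/16)·log₂(3/16)]
  = 0.2434 + 0.4528
  = 0.6962 bits
H(Y) = -[(1/8)·log₂(1/8) + (1/16)·log₂(1/16) + (13/16)·log₂(13/16)]
  = 0.3750 + 0.2500 + 0.2434
  = 0.8684 bits
H(X,Y) = -[(13/128)·log₂(13/128) + (13/256)·log₂(13/256) + (169/256)·log₂(169/256) + (3/128)·log₂(3/128) + (3/256)·log₂(3/256) + (39/256)·log₂(39/256)]
  = 0.3351 + 0.2183 + 0.3955 + 0.1269 + 0.0752 + 0.4136
  = 1.5646 bits

I(X;Y) = H(X) + H(Y) - H(X,Y)
  = 0.6962 + 0.8684 - 1.5646
  = 0.0000 bits

I(A;B) = 0.2455 bits > I(X;Y) = 0.0000 bits, so (A, B) has the higher mutual information (stronger dependence).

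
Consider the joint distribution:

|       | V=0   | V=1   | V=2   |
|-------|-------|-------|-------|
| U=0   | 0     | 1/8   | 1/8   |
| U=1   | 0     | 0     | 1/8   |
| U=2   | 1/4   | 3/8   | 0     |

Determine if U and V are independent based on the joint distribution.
Marginal P(U) (row sums):
  P(U=0) = 0 + 1/8 + 1/8 = 1/4
  P(U=1) = 0 + 0 + 1/8 = 1/8
  P(U=2) = 1/4 + 3/8 + 0 = 5/8
Marginal P(V) (column sums):
  P(V=0) = 0 + 0 + 1/4 = 1/4
  P(V=1) = 1/8 + 0 + 3/8 = 1/2
  P(V=2) = 1/8 + 1/8 + 0 = 1/4

U and V are independent iff P(U=i,V=j) = P(U=i)·P(V=j) for every cell.
  P(U=0)·P(V=0) = 1/4 × 1/4 = 1/16, but P(U=0,V=0) = 0 ✗

No, U and V are not independent. Quantitatively, I(U;V) > 0:

H(U) = -[(1/4)·log₂(1/4) + (1/8)·log₂(1/8) + (5/8)·log₂(5/8)]
  = 0.5000 + 0.3750 + 0.4238
  = 1.2988 bits
H(V) = -[(1/4)·log₂(1/4) + (1/2)·log₂(1/2) + (1/4)·log₂(1/4)]
  = 0.5000 + 0.5000 + 0.5000
  = 1.5000 bits
H(U,V) = -[(1/8)·log₂(1/8) + (1/8)·log₂(1/8) + (1/8)·log₂(1/8) + (1/4)·log₂(1/4) + (3/8)·log₂(3/8)]
  = 0.3750 + 0.3750 + 0.3750 + 0.5000 + 0.5306
  = 2.1556 bits
I(U;V) = H(U) + H(V) - H(U,V) = 1.2988 + 1.5000 - 2.1556 = 0.6432 bits > 0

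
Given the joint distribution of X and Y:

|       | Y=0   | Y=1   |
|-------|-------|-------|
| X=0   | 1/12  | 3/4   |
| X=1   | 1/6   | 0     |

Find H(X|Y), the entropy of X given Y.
Marginal P(Y) (column sums):
  P(Y=0) = 1/12 + 1/6 = 1/4
  P(Y=1) = 3/4 + 0 = 3/4

H(X|Y) = -Σ P(X,Y)·log₂ P(X|Y), where P(X|Y) = P(X,Y) / P(Y)
  (cells with P(X,Y) = 0 contribute 0)
  (X=0,Y=0): P(X|Y) = (1/12)/(1/4) = 1/3;  -(1/12)·log₂(1/3) = 0.1321
  (X=0,Y=1): P(X|Y) = (3/4)/(3/4) = 1;  -(3/4)·log₂(1) = 0.0000
  (X=1,Y=0): P(X|Y) = (1/6)/(1/4) = 2/3;  -(1/6)·log₂(2/3) = 0.0975
H(X|Y) = 0.1321 + 0.0000 + 0.0975
  = 0.2296 bits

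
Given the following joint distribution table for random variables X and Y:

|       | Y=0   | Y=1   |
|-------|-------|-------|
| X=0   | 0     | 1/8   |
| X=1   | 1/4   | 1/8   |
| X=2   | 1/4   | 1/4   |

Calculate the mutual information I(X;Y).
Marginal P(X) (row sums):
  P(X=0) = 0 + 1/8 = 1/8
  P(X=1) = 1/4 + 1/8 = 3/8
  P(X=2) = 1/4 + 1/4 = 1/2
Marginal P(Y) (column sums):
  P(Y=0) = 0 + 1/4 + 1/4 = 1/2
  P(Y=1) = 1/8 + 1/8 + 1/4 = 1/2

H(X) = -[(1/8)·log₂(1/8) + (3/8)·log₂(3/8) + (1/2)·log₂(1/2)]
  = 0.3750 + 0.5306 + 0.5000
  = 1.4056 bits
H(Y) = -[(1/2)·log₂(1/2) + (1/2)·log₂(1/2)]
  = 0.5000 + 0.5000
  = 1.0000 bits
H(X,Y) = -[(1/8)·log₂(1/8) + (1/4)·log₂(1/4) + (1/8)·log₂(1/8) + (1/4)·log₂(1/4) + (1/4)·log₂(1/4)]
  = 0.3750 + 0.5000 + 0.3750 + 0.5000 + 0.5000
  = 2.2500 bits

I(X;Y) = H(X) + H(Y) - H(X,Y)
  = 1.4056 + 1.0000 - 2.2500
  = 0.1556 bits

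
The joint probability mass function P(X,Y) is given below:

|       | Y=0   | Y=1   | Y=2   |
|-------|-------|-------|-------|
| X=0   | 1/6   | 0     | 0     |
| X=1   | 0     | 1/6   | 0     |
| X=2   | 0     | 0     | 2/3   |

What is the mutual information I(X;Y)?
Marginal P(X) (row sums):
  P(X=0) = 1/6 + 0 + 0 = 1/6
  P(X=1) = 0 + 1/6 + 0 = 1/6
  P(X=2) = 0 + 0 + 2/3 = 2/3
Marginal P(Y) (column sums):
  P(Y=0) = 1/6 + 0 + 0 = 1/6
  P(Y=1) = 0 + 1/6 + 0 = 1/6
  P(Y=2) = 0 + 0 + 2/3 = 2/3

H(X) = -[(1/6)·log₂(1/6) + (1/6)·log₂(1/6) + (2/3)·log₂(2/3)]
  = 0.4308 + 0.4308 + 0.3900
  = 1.2516 bits
H(Y) = -[(1/6)·log₂(1/6) + (1/6)·log₂(1/6) + (2/3)·log₂(2/3)]
  = 0.4308 + 0.4308 + 0.3900
  = 1.2516 bits
H(X,Y) = -[(1/6)·log₂(1/6) + (1/6)·log₂(1/6) + (2/3)·log₂(2/3)]
  = 0.4308 + 0.4308 + 0.3900
  = 1.2516 bits

I(X;Y) = H(X) + H(Y) - H(X,Y)
  = 1.2516 + 1.2516 - 1.2516
  = 1.2516 bits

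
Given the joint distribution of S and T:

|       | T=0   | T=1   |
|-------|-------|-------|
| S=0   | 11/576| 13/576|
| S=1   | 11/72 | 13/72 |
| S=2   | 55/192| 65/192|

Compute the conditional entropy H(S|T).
Marginal P(T) (column sums):
  P(T=0) = 11/576 + 11/72 + 55/192 = 11/24
  P(T=1) = 13/576 + 13/72 + 65/192 = 13/24

H(S|T) = -Σ P(S,T)·log₂ P(S|T), where P(S|T) = P(S,T) / P(T)
  (S=0,T=0): P(S|T) = (11/576)/(11/24) = 1/24;  -(11/576)·log₂(1/24) = 0.0876
  (S=0,T=1): P(S|T) = (13/576)/(13/24) = 1/24;  -(13/576)·log₂(1/24) = 0.1035
  (S=1,T=0): P(S|T) = (11/72)/(11/24) = 1/3;  -(11/72)·log₂(1/3) = 0.2421
  (S=1,T=1): P(S|T) = (13/72)/(13/24) = 1/3;  -(13/72)·log₂(1/3) = 0.2862
  (S=2,T=0): P(S|T) = (55/192)/(11/24) = 5/8;  -(55/192)·log₂(5/8) = 0.1942
  (S=2,T=1): P(S|T) = (65/192)/(13/24) = 5/8;  -(65/192)·log₂(5/8) = 0.2296
H(S|T) = 0.0876 + 0.1035 + 0.2421 + 0.2862 + 0.1942 + 0.2296
  = 1.1432 bits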